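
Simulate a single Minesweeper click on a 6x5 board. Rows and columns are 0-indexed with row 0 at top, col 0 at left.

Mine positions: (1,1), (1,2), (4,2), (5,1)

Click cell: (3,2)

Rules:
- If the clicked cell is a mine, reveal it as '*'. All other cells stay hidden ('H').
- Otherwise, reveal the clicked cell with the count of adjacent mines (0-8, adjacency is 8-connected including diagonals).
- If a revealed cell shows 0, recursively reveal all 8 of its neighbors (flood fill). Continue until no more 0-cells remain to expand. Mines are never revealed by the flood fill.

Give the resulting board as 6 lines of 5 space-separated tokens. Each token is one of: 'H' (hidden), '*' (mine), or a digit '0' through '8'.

H H H H H
H H H H H
H H H H H
H H 1 H H
H H H H H
H H H H H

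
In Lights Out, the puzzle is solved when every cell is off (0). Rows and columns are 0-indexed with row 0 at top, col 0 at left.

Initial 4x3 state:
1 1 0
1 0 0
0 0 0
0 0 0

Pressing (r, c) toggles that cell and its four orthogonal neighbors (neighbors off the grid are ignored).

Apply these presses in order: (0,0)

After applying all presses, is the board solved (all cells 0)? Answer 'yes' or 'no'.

Answer: yes

Derivation:
After press 1 at (0,0):
0 0 0
0 0 0
0 0 0
0 0 0

Lights still on: 0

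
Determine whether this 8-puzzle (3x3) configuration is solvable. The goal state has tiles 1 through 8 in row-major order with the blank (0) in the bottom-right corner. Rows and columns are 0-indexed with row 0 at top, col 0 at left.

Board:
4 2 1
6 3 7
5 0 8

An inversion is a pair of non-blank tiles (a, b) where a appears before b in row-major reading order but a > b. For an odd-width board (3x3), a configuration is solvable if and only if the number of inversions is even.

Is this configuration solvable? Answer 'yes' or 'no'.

Inversions (pairs i<j in row-major order where tile[i] > tile[j] > 0): 7
7 is odd, so the puzzle is not solvable.

Answer: no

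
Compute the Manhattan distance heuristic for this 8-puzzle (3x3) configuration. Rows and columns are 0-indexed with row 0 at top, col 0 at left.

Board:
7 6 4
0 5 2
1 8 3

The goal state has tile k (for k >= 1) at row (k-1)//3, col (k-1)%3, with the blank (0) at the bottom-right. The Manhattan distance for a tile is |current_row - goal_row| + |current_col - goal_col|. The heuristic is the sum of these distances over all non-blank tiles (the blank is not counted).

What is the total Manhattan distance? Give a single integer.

Tile 7: at (0,0), goal (2,0), distance |0-2|+|0-0| = 2
Tile 6: at (0,1), goal (1,2), distance |0-1|+|1-2| = 2
Tile 4: at (0,2), goal (1,0), distance |0-1|+|2-0| = 3
Tile 5: at (1,1), goal (1,1), distance |1-1|+|1-1| = 0
Tile 2: at (1,2), goal (0,1), distance |1-0|+|2-1| = 2
Tile 1: at (2,0), goal (0,0), distance |2-0|+|0-0| = 2
Tile 8: at (2,1), goal (2,1), distance |2-2|+|1-1| = 0
Tile 3: at (2,2), goal (0,2), distance |2-0|+|2-2| = 2
Sum: 2 + 2 + 3 + 0 + 2 + 2 + 0 + 2 = 13

Answer: 13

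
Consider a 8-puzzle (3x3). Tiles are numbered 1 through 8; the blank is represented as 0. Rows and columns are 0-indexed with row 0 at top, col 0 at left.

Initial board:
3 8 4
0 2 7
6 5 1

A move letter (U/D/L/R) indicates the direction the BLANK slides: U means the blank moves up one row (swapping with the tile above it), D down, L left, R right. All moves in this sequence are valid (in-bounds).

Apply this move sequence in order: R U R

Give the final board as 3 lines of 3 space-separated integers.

After move 1 (R):
3 8 4
2 0 7
6 5 1

After move 2 (U):
3 0 4
2 8 7
6 5 1

After move 3 (R):
3 4 0
2 8 7
6 5 1

Answer: 3 4 0
2 8 7
6 5 1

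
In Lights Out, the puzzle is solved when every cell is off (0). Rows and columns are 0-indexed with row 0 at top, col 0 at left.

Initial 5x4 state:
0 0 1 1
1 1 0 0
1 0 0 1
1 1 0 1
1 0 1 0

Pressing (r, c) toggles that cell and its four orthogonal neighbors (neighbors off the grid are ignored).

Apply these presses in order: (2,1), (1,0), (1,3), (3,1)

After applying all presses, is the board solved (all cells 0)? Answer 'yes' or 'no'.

After press 1 at (2,1):
0 0 1 1
1 0 0 0
0 1 1 1
1 0 0 1
1 0 1 0

After press 2 at (1,0):
1 0 1 1
0 1 0 0
1 1 1 1
1 0 0 1
1 0 1 0

After press 3 at (1,3):
1 0 1 0
0 1 1 1
1 1 1 0
1 0 0 1
1 0 1 0

After press 4 at (3,1):
1 0 1 0
0 1 1 1
1 0 1 0
0 1 1 1
1 1 1 0

Lights still on: 13

Answer: no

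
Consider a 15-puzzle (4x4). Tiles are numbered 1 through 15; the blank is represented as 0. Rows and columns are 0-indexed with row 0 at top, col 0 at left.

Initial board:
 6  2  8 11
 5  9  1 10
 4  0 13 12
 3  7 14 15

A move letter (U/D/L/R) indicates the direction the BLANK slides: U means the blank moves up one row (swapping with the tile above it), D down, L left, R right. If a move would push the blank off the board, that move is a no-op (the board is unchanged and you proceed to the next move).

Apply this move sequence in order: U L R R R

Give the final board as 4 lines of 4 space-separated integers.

After move 1 (U):
 6  2  8 11
 5  0  1 10
 4  9 13 12
 3  7 14 15

After move 2 (L):
 6  2  8 11
 0  5  1 10
 4  9 13 12
 3  7 14 15

After move 3 (R):
 6  2  8 11
 5  0  1 10
 4  9 13 12
 3  7 14 15

After move 4 (R):
 6  2  8 11
 5  1  0 10
 4  9 13 12
 3  7 14 15

After move 5 (R):
 6  2  8 11
 5  1 10  0
 4  9 13 12
 3  7 14 15

Answer:  6  2  8 11
 5  1 10  0
 4  9 13 12
 3  7 14 15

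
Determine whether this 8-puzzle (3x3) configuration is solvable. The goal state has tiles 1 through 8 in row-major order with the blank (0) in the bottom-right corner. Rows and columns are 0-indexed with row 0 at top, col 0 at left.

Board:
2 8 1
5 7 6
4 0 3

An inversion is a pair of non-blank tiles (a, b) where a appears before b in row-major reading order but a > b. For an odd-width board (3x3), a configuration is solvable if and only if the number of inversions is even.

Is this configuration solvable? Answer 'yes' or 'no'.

Inversions (pairs i<j in row-major order where tile[i] > tile[j] > 0): 15
15 is odd, so the puzzle is not solvable.

Answer: no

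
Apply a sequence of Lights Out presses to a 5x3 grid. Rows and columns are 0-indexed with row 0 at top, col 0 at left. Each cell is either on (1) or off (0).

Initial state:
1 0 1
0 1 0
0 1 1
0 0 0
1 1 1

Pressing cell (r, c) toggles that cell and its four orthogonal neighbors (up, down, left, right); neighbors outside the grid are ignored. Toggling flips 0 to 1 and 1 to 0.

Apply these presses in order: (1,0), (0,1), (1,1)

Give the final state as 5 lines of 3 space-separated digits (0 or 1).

After press 1 at (1,0):
0 0 1
1 0 0
1 1 1
0 0 0
1 1 1

After press 2 at (0,1):
1 1 0
1 1 0
1 1 1
0 0 0
1 1 1

After press 3 at (1,1):
1 0 0
0 0 1
1 0 1
0 0 0
1 1 1

Answer: 1 0 0
0 0 1
1 0 1
0 0 0
1 1 1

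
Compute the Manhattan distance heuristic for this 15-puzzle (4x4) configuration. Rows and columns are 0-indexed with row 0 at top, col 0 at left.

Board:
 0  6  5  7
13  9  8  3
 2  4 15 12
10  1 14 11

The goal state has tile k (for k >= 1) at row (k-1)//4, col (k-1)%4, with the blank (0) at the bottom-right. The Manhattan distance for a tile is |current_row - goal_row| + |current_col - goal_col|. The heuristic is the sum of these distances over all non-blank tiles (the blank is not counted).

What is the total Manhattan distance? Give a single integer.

Tile 6: (0,1)->(1,1) = 1
Tile 5: (0,2)->(1,0) = 3
Tile 7: (0,3)->(1,2) = 2
Tile 13: (1,0)->(3,0) = 2
Tile 9: (1,1)->(2,0) = 2
Tile 8: (1,2)->(1,3) = 1
Tile 3: (1,3)->(0,2) = 2
Tile 2: (2,0)->(0,1) = 3
Tile 4: (2,1)->(0,3) = 4
Tile 15: (2,2)->(3,2) = 1
Tile 12: (2,3)->(2,3) = 0
Tile 10: (3,0)->(2,1) = 2
Tile 1: (3,1)->(0,0) = 4
Tile 14: (3,2)->(3,1) = 1
Tile 11: (3,3)->(2,2) = 2
Sum: 1 + 3 + 2 + 2 + 2 + 1 + 2 + 3 + 4 + 1 + 0 + 2 + 4 + 1 + 2 = 30

Answer: 30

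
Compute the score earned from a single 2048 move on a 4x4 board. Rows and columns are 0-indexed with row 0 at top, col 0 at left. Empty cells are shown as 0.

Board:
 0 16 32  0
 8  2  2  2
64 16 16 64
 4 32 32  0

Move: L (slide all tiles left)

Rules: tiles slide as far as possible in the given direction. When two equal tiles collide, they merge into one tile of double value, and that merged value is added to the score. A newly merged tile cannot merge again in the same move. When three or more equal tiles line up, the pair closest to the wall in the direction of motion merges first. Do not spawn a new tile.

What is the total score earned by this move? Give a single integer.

Answer: 100

Derivation:
Slide left:
row 0: [0, 16, 32, 0] -> [16, 32, 0, 0]  score +0 (running 0)
row 1: [8, 2, 2, 2] -> [8, 4, 2, 0]  score +4 (running 4)
row 2: [64, 16, 16, 64] -> [64, 32, 64, 0]  score +32 (running 36)
row 3: [4, 32, 32, 0] -> [4, 64, 0, 0]  score +64 (running 100)
Board after move:
16 32  0  0
 8  4  2  0
64 32 64  0
 4 64  0  0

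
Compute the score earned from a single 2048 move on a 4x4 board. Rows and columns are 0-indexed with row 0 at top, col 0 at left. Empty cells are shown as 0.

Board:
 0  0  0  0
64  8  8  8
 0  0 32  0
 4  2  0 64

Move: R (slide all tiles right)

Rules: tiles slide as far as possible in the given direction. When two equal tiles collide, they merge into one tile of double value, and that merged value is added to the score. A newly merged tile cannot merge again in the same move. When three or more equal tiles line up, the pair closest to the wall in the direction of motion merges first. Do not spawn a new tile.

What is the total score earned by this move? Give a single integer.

Answer: 16

Derivation:
Slide right:
row 0: [0, 0, 0, 0] -> [0, 0, 0, 0]  score +0 (running 0)
row 1: [64, 8, 8, 8] -> [0, 64, 8, 16]  score +16 (running 16)
row 2: [0, 0, 32, 0] -> [0, 0, 0, 32]  score +0 (running 16)
row 3: [4, 2, 0, 64] -> [0, 4, 2, 64]  score +0 (running 16)
Board after move:
 0  0  0  0
 0 64  8 16
 0  0  0 32
 0  4  2 64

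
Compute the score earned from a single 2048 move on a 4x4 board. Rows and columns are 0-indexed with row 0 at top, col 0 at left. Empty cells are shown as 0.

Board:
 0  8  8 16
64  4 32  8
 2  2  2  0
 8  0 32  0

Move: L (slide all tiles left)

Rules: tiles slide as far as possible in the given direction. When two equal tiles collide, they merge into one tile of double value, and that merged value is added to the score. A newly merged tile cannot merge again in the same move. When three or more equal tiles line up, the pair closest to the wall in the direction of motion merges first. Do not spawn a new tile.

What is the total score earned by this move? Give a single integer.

Slide left:
row 0: [0, 8, 8, 16] -> [16, 16, 0, 0]  score +16 (running 16)
row 1: [64, 4, 32, 8] -> [64, 4, 32, 8]  score +0 (running 16)
row 2: [2, 2, 2, 0] -> [4, 2, 0, 0]  score +4 (running 20)
row 3: [8, 0, 32, 0] -> [8, 32, 0, 0]  score +0 (running 20)
Board after move:
16 16  0  0
64  4 32  8
 4  2  0  0
 8 32  0  0

Answer: 20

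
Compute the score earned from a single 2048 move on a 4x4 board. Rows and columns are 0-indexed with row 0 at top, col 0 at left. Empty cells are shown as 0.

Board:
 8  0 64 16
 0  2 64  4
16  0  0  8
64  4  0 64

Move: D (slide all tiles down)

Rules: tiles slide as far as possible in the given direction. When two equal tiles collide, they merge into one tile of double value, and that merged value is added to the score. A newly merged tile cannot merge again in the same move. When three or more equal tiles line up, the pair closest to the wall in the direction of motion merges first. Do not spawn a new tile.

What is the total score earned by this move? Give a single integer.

Answer: 128

Derivation:
Slide down:
col 0: [8, 0, 16, 64] -> [0, 8, 16, 64]  score +0 (running 0)
col 1: [0, 2, 0, 4] -> [0, 0, 2, 4]  score +0 (running 0)
col 2: [64, 64, 0, 0] -> [0, 0, 0, 128]  score +128 (running 128)
col 3: [16, 4, 8, 64] -> [16, 4, 8, 64]  score +0 (running 128)
Board after move:
  0   0   0  16
  8   0   0   4
 16   2   0   8
 64   4 128  64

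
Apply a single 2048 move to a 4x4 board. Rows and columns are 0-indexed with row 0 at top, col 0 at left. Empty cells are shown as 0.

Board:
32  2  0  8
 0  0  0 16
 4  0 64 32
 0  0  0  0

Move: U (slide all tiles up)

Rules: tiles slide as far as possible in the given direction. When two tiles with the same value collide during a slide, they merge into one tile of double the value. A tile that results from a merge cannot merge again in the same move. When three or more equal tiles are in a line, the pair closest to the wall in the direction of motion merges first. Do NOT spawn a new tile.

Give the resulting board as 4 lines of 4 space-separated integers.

Slide up:
col 0: [32, 0, 4, 0] -> [32, 4, 0, 0]
col 1: [2, 0, 0, 0] -> [2, 0, 0, 0]
col 2: [0, 0, 64, 0] -> [64, 0, 0, 0]
col 3: [8, 16, 32, 0] -> [8, 16, 32, 0]

Answer: 32  2 64  8
 4  0  0 16
 0  0  0 32
 0  0  0  0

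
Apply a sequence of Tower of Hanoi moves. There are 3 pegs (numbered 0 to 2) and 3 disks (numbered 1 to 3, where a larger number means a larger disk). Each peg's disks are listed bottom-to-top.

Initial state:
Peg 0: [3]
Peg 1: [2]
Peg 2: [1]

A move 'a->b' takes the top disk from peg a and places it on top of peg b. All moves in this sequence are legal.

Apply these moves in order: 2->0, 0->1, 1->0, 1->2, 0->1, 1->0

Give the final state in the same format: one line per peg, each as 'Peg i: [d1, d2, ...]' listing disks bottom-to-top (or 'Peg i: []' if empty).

After move 1 (2->0):
Peg 0: [3, 1]
Peg 1: [2]
Peg 2: []

After move 2 (0->1):
Peg 0: [3]
Peg 1: [2, 1]
Peg 2: []

After move 3 (1->0):
Peg 0: [3, 1]
Peg 1: [2]
Peg 2: []

After move 4 (1->2):
Peg 0: [3, 1]
Peg 1: []
Peg 2: [2]

After move 5 (0->1):
Peg 0: [3]
Peg 1: [1]
Peg 2: [2]

After move 6 (1->0):
Peg 0: [3, 1]
Peg 1: []
Peg 2: [2]

Answer: Peg 0: [3, 1]
Peg 1: []
Peg 2: [2]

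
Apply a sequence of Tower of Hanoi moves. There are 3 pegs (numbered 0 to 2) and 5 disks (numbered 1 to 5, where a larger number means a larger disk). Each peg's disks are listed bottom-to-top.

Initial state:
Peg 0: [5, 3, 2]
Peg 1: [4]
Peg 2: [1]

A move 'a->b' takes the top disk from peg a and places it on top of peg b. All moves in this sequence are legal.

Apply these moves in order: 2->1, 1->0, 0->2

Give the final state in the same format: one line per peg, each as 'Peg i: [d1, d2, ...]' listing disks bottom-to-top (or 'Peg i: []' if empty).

After move 1 (2->1):
Peg 0: [5, 3, 2]
Peg 1: [4, 1]
Peg 2: []

After move 2 (1->0):
Peg 0: [5, 3, 2, 1]
Peg 1: [4]
Peg 2: []

After move 3 (0->2):
Peg 0: [5, 3, 2]
Peg 1: [4]
Peg 2: [1]

Answer: Peg 0: [5, 3, 2]
Peg 1: [4]
Peg 2: [1]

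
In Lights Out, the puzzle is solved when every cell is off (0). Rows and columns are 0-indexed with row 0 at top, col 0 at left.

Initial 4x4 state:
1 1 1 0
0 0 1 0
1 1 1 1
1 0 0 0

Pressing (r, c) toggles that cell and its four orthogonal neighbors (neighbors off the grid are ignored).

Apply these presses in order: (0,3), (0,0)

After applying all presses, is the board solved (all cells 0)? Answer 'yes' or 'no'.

After press 1 at (0,3):
1 1 0 1
0 0 1 1
1 1 1 1
1 0 0 0

After press 2 at (0,0):
0 0 0 1
1 0 1 1
1 1 1 1
1 0 0 0

Lights still on: 9

Answer: no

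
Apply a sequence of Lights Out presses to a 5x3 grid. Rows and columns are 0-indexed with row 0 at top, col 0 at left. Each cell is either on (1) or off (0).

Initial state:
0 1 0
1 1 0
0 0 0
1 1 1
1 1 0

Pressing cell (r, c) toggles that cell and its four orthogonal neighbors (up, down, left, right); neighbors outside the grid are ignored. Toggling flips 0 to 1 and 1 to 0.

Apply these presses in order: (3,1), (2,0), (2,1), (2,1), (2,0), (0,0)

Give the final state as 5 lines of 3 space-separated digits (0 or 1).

After press 1 at (3,1):
0 1 0
1 1 0
0 1 0
0 0 0
1 0 0

After press 2 at (2,0):
0 1 0
0 1 0
1 0 0
1 0 0
1 0 0

After press 3 at (2,1):
0 1 0
0 0 0
0 1 1
1 1 0
1 0 0

After press 4 at (2,1):
0 1 0
0 1 0
1 0 0
1 0 0
1 0 0

After press 5 at (2,0):
0 1 0
1 1 0
0 1 0
0 0 0
1 0 0

After press 6 at (0,0):
1 0 0
0 1 0
0 1 0
0 0 0
1 0 0

Answer: 1 0 0
0 1 0
0 1 0
0 0 0
1 0 0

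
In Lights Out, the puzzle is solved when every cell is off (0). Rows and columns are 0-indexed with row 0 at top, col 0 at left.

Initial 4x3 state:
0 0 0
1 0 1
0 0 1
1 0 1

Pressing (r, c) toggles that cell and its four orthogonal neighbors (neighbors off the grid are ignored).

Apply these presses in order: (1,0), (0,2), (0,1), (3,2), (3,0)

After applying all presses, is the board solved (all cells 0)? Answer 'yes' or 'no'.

Answer: yes

Derivation:
After press 1 at (1,0):
1 0 0
0 1 1
1 0 1
1 0 1

After press 2 at (0,2):
1 1 1
0 1 0
1 0 1
1 0 1

After press 3 at (0,1):
0 0 0
0 0 0
1 0 1
1 0 1

After press 4 at (3,2):
0 0 0
0 0 0
1 0 0
1 1 0

After press 5 at (3,0):
0 0 0
0 0 0
0 0 0
0 0 0

Lights still on: 0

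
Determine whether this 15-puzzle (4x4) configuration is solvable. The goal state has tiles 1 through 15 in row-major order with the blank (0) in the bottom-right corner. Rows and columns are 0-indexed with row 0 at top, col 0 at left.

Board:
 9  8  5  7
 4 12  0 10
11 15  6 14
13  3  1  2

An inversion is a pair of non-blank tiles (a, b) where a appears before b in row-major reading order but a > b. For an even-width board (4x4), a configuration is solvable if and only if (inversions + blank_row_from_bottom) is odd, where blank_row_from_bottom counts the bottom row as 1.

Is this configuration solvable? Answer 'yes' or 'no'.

Inversions: 59
Blank is in row 1 (0-indexed from top), which is row 3 counting from the bottom (bottom = 1).
59 + 3 = 62, which is even, so the puzzle is not solvable.

Answer: no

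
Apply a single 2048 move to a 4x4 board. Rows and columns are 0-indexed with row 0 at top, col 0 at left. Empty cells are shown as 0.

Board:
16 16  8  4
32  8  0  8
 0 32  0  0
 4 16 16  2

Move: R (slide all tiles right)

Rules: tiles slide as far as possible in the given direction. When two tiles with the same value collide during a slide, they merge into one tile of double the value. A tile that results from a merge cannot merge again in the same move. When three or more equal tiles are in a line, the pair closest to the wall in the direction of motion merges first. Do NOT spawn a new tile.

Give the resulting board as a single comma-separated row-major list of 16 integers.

Answer: 0, 32, 8, 4, 0, 0, 32, 16, 0, 0, 0, 32, 0, 4, 32, 2

Derivation:
Slide right:
row 0: [16, 16, 8, 4] -> [0, 32, 8, 4]
row 1: [32, 8, 0, 8] -> [0, 0, 32, 16]
row 2: [0, 32, 0, 0] -> [0, 0, 0, 32]
row 3: [4, 16, 16, 2] -> [0, 4, 32, 2]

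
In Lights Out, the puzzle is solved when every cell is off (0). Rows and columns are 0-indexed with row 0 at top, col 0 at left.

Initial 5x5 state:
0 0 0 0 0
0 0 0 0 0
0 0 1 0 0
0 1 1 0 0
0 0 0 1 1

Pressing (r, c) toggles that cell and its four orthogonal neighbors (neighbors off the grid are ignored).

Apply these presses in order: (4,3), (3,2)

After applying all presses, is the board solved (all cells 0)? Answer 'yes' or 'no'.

After press 1 at (4,3):
0 0 0 0 0
0 0 0 0 0
0 0 1 0 0
0 1 1 1 0
0 0 1 0 0

After press 2 at (3,2):
0 0 0 0 0
0 0 0 0 0
0 0 0 0 0
0 0 0 0 0
0 0 0 0 0

Lights still on: 0

Answer: yes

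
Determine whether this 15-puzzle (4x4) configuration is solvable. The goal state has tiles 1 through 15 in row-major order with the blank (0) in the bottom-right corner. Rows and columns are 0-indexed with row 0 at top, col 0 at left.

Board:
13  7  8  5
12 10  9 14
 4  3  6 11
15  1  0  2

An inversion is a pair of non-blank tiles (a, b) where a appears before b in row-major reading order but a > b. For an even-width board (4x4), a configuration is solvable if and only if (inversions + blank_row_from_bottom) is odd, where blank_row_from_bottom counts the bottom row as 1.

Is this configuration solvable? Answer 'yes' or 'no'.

Answer: yes

Derivation:
Inversions: 64
Blank is in row 3 (0-indexed from top), which is row 1 counting from the bottom (bottom = 1).
64 + 1 = 65, which is odd, so the puzzle is solvable.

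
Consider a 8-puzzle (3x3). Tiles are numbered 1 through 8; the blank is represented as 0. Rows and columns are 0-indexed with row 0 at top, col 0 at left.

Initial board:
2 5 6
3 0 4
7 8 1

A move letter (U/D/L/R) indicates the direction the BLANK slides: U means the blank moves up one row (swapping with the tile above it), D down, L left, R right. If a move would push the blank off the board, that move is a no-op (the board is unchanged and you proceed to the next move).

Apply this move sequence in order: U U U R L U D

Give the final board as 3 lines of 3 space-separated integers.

After move 1 (U):
2 0 6
3 5 4
7 8 1

After move 2 (U):
2 0 6
3 5 4
7 8 1

After move 3 (U):
2 0 6
3 5 4
7 8 1

After move 4 (R):
2 6 0
3 5 4
7 8 1

After move 5 (L):
2 0 6
3 5 4
7 8 1

After move 6 (U):
2 0 6
3 5 4
7 8 1

After move 7 (D):
2 5 6
3 0 4
7 8 1

Answer: 2 5 6
3 0 4
7 8 1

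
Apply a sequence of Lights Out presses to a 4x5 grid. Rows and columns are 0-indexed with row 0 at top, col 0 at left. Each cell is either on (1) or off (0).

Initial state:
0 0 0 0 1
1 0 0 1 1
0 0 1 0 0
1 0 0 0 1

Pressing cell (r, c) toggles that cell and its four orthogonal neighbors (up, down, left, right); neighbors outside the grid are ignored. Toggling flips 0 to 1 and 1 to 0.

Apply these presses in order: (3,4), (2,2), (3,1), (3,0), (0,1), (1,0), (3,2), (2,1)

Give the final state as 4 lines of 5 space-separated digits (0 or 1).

Answer: 0 1 1 0 1
0 1 1 1 1
1 1 0 1 1
1 0 1 0 0

Derivation:
After press 1 at (3,4):
0 0 0 0 1
1 0 0 1 1
0 0 1 0 1
1 0 0 1 0

After press 2 at (2,2):
0 0 0 0 1
1 0 1 1 1
0 1 0 1 1
1 0 1 1 0

After press 3 at (3,1):
0 0 0 0 1
1 0 1 1 1
0 0 0 1 1
0 1 0 1 0

After press 4 at (3,0):
0 0 0 0 1
1 0 1 1 1
1 0 0 1 1
1 0 0 1 0

After press 5 at (0,1):
1 1 1 0 1
1 1 1 1 1
1 0 0 1 1
1 0 0 1 0

After press 6 at (1,0):
0 1 1 0 1
0 0 1 1 1
0 0 0 1 1
1 0 0 1 0

After press 7 at (3,2):
0 1 1 0 1
0 0 1 1 1
0 0 1 1 1
1 1 1 0 0

After press 8 at (2,1):
0 1 1 0 1
0 1 1 1 1
1 1 0 1 1
1 0 1 0 0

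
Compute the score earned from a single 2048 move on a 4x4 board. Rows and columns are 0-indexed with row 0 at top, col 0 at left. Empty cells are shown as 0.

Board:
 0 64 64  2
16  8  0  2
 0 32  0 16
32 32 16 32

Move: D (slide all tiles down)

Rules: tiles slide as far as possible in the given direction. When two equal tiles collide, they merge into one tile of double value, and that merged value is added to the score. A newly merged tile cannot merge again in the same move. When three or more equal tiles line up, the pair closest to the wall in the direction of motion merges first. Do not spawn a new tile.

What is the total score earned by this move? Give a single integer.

Slide down:
col 0: [0, 16, 0, 32] -> [0, 0, 16, 32]  score +0 (running 0)
col 1: [64, 8, 32, 32] -> [0, 64, 8, 64]  score +64 (running 64)
col 2: [64, 0, 0, 16] -> [0, 0, 64, 16]  score +0 (running 64)
col 3: [2, 2, 16, 32] -> [0, 4, 16, 32]  score +4 (running 68)
Board after move:
 0  0  0  0
 0 64  0  4
16  8 64 16
32 64 16 32

Answer: 68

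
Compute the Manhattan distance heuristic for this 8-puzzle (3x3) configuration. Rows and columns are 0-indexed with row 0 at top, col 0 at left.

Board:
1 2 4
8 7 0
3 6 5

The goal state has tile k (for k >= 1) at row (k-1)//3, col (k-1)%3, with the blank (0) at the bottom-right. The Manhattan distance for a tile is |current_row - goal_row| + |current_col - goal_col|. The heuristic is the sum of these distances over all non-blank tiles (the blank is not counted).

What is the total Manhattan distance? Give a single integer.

Tile 1: at (0,0), goal (0,0), distance |0-0|+|0-0| = 0
Tile 2: at (0,1), goal (0,1), distance |0-0|+|1-1| = 0
Tile 4: at (0,2), goal (1,0), distance |0-1|+|2-0| = 3
Tile 8: at (1,0), goal (2,1), distance |1-2|+|0-1| = 2
Tile 7: at (1,1), goal (2,0), distance |1-2|+|1-0| = 2
Tile 3: at (2,0), goal (0,2), distance |2-0|+|0-2| = 4
Tile 6: at (2,1), goal (1,2), distance |2-1|+|1-2| = 2
Tile 5: at (2,2), goal (1,1), distance |2-1|+|2-1| = 2
Sum: 0 + 0 + 3 + 2 + 2 + 4 + 2 + 2 = 15

Answer: 15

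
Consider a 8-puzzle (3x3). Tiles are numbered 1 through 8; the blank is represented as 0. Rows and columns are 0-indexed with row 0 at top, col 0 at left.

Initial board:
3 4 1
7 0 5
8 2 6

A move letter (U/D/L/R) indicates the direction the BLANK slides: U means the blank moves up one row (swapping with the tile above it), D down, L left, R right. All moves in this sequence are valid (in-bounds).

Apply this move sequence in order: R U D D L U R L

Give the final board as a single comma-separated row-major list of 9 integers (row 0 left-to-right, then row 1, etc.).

Answer: 3, 4, 1, 7, 0, 6, 8, 5, 2

Derivation:
After move 1 (R):
3 4 1
7 5 0
8 2 6

After move 2 (U):
3 4 0
7 5 1
8 2 6

After move 3 (D):
3 4 1
7 5 0
8 2 6

After move 4 (D):
3 4 1
7 5 6
8 2 0

After move 5 (L):
3 4 1
7 5 6
8 0 2

After move 6 (U):
3 4 1
7 0 6
8 5 2

After move 7 (R):
3 4 1
7 6 0
8 5 2

After move 8 (L):
3 4 1
7 0 6
8 5 2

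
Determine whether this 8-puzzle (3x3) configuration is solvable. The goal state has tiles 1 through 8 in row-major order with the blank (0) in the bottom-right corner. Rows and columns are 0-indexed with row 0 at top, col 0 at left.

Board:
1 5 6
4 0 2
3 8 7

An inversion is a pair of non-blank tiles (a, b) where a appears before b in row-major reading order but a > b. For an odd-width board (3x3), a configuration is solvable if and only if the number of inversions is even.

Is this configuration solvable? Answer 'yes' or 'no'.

Answer: no

Derivation:
Inversions (pairs i<j in row-major order where tile[i] > tile[j] > 0): 9
9 is odd, so the puzzle is not solvable.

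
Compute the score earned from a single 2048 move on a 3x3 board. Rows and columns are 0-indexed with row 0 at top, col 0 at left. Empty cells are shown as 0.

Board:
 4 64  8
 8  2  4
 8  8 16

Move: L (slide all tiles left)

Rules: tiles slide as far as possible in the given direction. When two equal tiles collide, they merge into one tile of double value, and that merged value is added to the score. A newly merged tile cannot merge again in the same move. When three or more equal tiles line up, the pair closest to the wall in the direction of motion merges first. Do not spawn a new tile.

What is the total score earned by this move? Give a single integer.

Slide left:
row 0: [4, 64, 8] -> [4, 64, 8]  score +0 (running 0)
row 1: [8, 2, 4] -> [8, 2, 4]  score +0 (running 0)
row 2: [8, 8, 16] -> [16, 16, 0]  score +16 (running 16)
Board after move:
 4 64  8
 8  2  4
16 16  0

Answer: 16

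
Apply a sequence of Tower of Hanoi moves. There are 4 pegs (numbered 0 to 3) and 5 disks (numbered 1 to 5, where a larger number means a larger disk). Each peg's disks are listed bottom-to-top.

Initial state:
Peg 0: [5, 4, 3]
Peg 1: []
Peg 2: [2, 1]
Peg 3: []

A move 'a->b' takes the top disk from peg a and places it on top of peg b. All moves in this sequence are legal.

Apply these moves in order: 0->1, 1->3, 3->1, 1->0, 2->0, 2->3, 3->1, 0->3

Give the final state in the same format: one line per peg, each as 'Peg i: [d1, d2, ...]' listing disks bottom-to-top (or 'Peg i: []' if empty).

After move 1 (0->1):
Peg 0: [5, 4]
Peg 1: [3]
Peg 2: [2, 1]
Peg 3: []

After move 2 (1->3):
Peg 0: [5, 4]
Peg 1: []
Peg 2: [2, 1]
Peg 3: [3]

After move 3 (3->1):
Peg 0: [5, 4]
Peg 1: [3]
Peg 2: [2, 1]
Peg 3: []

After move 4 (1->0):
Peg 0: [5, 4, 3]
Peg 1: []
Peg 2: [2, 1]
Peg 3: []

After move 5 (2->0):
Peg 0: [5, 4, 3, 1]
Peg 1: []
Peg 2: [2]
Peg 3: []

After move 6 (2->3):
Peg 0: [5, 4, 3, 1]
Peg 1: []
Peg 2: []
Peg 3: [2]

After move 7 (3->1):
Peg 0: [5, 4, 3, 1]
Peg 1: [2]
Peg 2: []
Peg 3: []

After move 8 (0->3):
Peg 0: [5, 4, 3]
Peg 1: [2]
Peg 2: []
Peg 3: [1]

Answer: Peg 0: [5, 4, 3]
Peg 1: [2]
Peg 2: []
Peg 3: [1]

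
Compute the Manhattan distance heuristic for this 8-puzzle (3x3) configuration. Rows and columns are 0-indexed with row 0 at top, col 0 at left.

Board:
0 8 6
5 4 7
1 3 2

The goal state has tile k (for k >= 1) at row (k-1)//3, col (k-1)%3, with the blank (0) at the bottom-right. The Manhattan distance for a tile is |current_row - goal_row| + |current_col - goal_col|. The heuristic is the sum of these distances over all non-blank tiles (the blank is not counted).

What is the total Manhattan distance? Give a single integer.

Answer: 16

Derivation:
Tile 8: at (0,1), goal (2,1), distance |0-2|+|1-1| = 2
Tile 6: at (0,2), goal (1,2), distance |0-1|+|2-2| = 1
Tile 5: at (1,0), goal (1,1), distance |1-1|+|0-1| = 1
Tile 4: at (1,1), goal (1,0), distance |1-1|+|1-0| = 1
Tile 7: at (1,2), goal (2,0), distance |1-2|+|2-0| = 3
Tile 1: at (2,0), goal (0,0), distance |2-0|+|0-0| = 2
Tile 3: at (2,1), goal (0,2), distance |2-0|+|1-2| = 3
Tile 2: at (2,2), goal (0,1), distance |2-0|+|2-1| = 3
Sum: 2 + 1 + 1 + 1 + 3 + 2 + 3 + 3 = 16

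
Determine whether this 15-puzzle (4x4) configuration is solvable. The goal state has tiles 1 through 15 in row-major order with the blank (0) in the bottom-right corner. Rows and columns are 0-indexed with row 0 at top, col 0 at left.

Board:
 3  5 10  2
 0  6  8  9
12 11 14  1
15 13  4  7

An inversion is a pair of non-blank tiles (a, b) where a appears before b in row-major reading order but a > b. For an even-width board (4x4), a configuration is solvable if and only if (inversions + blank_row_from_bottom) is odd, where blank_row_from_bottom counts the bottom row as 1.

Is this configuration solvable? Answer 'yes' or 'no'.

Inversions: 37
Blank is in row 1 (0-indexed from top), which is row 3 counting from the bottom (bottom = 1).
37 + 3 = 40, which is even, so the puzzle is not solvable.

Answer: no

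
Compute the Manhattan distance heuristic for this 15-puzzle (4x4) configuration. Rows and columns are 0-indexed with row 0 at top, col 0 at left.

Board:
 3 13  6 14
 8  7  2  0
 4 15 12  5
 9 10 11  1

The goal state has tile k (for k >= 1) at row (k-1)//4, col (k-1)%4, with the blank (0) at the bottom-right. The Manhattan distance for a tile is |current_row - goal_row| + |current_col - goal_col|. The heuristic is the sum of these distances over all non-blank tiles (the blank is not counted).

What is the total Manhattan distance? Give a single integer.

Answer: 40

Derivation:
Tile 3: at (0,0), goal (0,2), distance |0-0|+|0-2| = 2
Tile 13: at (0,1), goal (3,0), distance |0-3|+|1-0| = 4
Tile 6: at (0,2), goal (1,1), distance |0-1|+|2-1| = 2
Tile 14: at (0,3), goal (3,1), distance |0-3|+|3-1| = 5
Tile 8: at (1,0), goal (1,3), distance |1-1|+|0-3| = 3
Tile 7: at (1,1), goal (1,2), distance |1-1|+|1-2| = 1
Tile 2: at (1,2), goal (0,1), distance |1-0|+|2-1| = 2
Tile 4: at (2,0), goal (0,3), distance |2-0|+|0-3| = 5
Tile 15: at (2,1), goal (3,2), distance |2-3|+|1-2| = 2
Tile 12: at (2,2), goal (2,3), distance |2-2|+|2-3| = 1
Tile 5: at (2,3), goal (1,0), distance |2-1|+|3-0| = 4
Tile 9: at (3,0), goal (2,0), distance |3-2|+|0-0| = 1
Tile 10: at (3,1), goal (2,1), distance |3-2|+|1-1| = 1
Tile 11: at (3,2), goal (2,2), distance |3-2|+|2-2| = 1
Tile 1: at (3,3), goal (0,0), distance |3-0|+|3-0| = 6
Sum: 2 + 4 + 2 + 5 + 3 + 1 + 2 + 5 + 2 + 1 + 4 + 1 + 1 + 1 + 6 = 40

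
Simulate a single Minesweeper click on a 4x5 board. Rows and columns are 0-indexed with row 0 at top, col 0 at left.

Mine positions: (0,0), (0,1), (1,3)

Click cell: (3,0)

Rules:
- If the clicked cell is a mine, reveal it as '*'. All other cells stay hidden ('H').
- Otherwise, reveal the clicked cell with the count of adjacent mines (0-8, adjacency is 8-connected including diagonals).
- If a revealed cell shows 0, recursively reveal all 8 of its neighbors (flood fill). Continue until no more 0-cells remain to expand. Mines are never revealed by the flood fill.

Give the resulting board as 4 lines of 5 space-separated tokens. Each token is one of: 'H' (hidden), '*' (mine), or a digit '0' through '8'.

H H H H H
2 2 2 H H
0 0 1 1 1
0 0 0 0 0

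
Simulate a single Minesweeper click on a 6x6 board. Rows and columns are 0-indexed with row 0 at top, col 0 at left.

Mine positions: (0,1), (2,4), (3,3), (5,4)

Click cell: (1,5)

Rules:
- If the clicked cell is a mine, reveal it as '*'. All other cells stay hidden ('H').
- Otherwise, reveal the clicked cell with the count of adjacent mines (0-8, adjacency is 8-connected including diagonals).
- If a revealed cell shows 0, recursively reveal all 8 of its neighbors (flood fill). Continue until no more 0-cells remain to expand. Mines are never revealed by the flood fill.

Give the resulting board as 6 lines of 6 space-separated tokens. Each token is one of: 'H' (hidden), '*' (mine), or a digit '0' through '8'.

H H H H H H
H H H H H 1
H H H H H H
H H H H H H
H H H H H H
H H H H H H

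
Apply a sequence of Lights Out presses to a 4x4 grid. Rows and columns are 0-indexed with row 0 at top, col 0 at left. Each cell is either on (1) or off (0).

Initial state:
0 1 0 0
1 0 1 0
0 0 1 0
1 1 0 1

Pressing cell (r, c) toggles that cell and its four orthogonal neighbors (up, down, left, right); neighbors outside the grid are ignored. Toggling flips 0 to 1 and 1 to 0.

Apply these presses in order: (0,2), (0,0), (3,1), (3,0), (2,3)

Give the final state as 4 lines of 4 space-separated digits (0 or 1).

Answer: 1 1 1 1
0 0 0 1
1 1 0 1
1 1 1 0

Derivation:
After press 1 at (0,2):
0 0 1 1
1 0 0 0
0 0 1 0
1 1 0 1

After press 2 at (0,0):
1 1 1 1
0 0 0 0
0 0 1 0
1 1 0 1

After press 3 at (3,1):
1 1 1 1
0 0 0 0
0 1 1 0
0 0 1 1

After press 4 at (3,0):
1 1 1 1
0 0 0 0
1 1 1 0
1 1 1 1

After press 5 at (2,3):
1 1 1 1
0 0 0 1
1 1 0 1
1 1 1 0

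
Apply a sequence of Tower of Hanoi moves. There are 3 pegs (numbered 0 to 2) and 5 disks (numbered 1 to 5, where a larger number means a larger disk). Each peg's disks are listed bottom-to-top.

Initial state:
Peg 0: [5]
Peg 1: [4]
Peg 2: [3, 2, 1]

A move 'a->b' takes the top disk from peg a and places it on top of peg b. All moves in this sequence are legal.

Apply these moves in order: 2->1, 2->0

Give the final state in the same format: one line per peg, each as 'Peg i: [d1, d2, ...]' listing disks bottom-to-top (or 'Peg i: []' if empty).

Answer: Peg 0: [5, 2]
Peg 1: [4, 1]
Peg 2: [3]

Derivation:
After move 1 (2->1):
Peg 0: [5]
Peg 1: [4, 1]
Peg 2: [3, 2]

After move 2 (2->0):
Peg 0: [5, 2]
Peg 1: [4, 1]
Peg 2: [3]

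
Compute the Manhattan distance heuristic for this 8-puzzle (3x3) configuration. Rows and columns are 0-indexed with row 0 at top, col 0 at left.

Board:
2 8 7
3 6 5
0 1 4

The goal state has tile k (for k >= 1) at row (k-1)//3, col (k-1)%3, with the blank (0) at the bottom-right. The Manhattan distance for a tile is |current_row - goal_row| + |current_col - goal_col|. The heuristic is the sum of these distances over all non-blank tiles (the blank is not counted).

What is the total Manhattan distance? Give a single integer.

Answer: 18

Derivation:
Tile 2: (0,0)->(0,1) = 1
Tile 8: (0,1)->(2,1) = 2
Tile 7: (0,2)->(2,0) = 4
Tile 3: (1,0)->(0,2) = 3
Tile 6: (1,1)->(1,2) = 1
Tile 5: (1,2)->(1,1) = 1
Tile 1: (2,1)->(0,0) = 3
Tile 4: (2,2)->(1,0) = 3
Sum: 1 + 2 + 4 + 3 + 1 + 1 + 3 + 3 = 18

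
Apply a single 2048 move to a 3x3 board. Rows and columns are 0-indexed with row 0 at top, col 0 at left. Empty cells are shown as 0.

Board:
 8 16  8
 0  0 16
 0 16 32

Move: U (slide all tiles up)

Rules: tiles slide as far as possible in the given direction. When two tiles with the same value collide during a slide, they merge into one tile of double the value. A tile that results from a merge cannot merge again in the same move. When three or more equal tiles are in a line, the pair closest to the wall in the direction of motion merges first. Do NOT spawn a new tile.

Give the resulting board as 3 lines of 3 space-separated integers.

Slide up:
col 0: [8, 0, 0] -> [8, 0, 0]
col 1: [16, 0, 16] -> [32, 0, 0]
col 2: [8, 16, 32] -> [8, 16, 32]

Answer:  8 32  8
 0  0 16
 0  0 32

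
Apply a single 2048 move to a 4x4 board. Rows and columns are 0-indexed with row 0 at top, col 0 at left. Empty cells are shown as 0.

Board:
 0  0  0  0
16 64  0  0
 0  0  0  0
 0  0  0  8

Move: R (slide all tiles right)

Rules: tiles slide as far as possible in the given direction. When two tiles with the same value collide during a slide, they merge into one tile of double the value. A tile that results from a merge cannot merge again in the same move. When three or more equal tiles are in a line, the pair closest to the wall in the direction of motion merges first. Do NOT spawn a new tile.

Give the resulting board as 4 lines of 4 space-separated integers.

Answer:  0  0  0  0
 0  0 16 64
 0  0  0  0
 0  0  0  8

Derivation:
Slide right:
row 0: [0, 0, 0, 0] -> [0, 0, 0, 0]
row 1: [16, 64, 0, 0] -> [0, 0, 16, 64]
row 2: [0, 0, 0, 0] -> [0, 0, 0, 0]
row 3: [0, 0, 0, 8] -> [0, 0, 0, 8]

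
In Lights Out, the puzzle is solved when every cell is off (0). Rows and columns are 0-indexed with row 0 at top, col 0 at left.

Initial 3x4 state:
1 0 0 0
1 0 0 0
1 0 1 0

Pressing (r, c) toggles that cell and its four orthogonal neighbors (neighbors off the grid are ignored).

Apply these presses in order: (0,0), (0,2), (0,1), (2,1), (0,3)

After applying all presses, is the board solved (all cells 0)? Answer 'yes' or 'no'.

Answer: no

Derivation:
After press 1 at (0,0):
0 1 0 0
0 0 0 0
1 0 1 0

After press 2 at (0,2):
0 0 1 1
0 0 1 0
1 0 1 0

After press 3 at (0,1):
1 1 0 1
0 1 1 0
1 0 1 0

After press 4 at (2,1):
1 1 0 1
0 0 1 0
0 1 0 0

After press 5 at (0,3):
1 1 1 0
0 0 1 1
0 1 0 0

Lights still on: 6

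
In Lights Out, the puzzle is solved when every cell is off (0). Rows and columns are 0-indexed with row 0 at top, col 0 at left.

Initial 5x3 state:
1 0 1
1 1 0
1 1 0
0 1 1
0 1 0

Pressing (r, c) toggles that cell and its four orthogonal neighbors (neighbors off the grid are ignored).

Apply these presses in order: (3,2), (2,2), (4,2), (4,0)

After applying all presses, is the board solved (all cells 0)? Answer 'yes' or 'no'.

Answer: no

Derivation:
After press 1 at (3,2):
1 0 1
1 1 0
1 1 1
0 0 0
0 1 1

After press 2 at (2,2):
1 0 1
1 1 1
1 0 0
0 0 1
0 1 1

After press 3 at (4,2):
1 0 1
1 1 1
1 0 0
0 0 0
0 0 0

After press 4 at (4,0):
1 0 1
1 1 1
1 0 0
1 0 0
1 1 0

Lights still on: 9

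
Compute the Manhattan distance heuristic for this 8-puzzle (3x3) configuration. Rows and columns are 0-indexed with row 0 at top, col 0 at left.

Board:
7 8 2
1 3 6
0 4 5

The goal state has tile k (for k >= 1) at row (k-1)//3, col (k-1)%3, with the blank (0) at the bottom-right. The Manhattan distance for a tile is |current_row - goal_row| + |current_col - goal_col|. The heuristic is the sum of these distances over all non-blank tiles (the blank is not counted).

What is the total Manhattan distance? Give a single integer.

Tile 7: at (0,0), goal (2,0), distance |0-2|+|0-0| = 2
Tile 8: at (0,1), goal (2,1), distance |0-2|+|1-1| = 2
Tile 2: at (0,2), goal (0,1), distance |0-0|+|2-1| = 1
Tile 1: at (1,0), goal (0,0), distance |1-0|+|0-0| = 1
Tile 3: at (1,1), goal (0,2), distance |1-0|+|1-2| = 2
Tile 6: at (1,2), goal (1,2), distance |1-1|+|2-2| = 0
Tile 4: at (2,1), goal (1,0), distance |2-1|+|1-0| = 2
Tile 5: at (2,2), goal (1,1), distance |2-1|+|2-1| = 2
Sum: 2 + 2 + 1 + 1 + 2 + 0 + 2 + 2 = 12

Answer: 12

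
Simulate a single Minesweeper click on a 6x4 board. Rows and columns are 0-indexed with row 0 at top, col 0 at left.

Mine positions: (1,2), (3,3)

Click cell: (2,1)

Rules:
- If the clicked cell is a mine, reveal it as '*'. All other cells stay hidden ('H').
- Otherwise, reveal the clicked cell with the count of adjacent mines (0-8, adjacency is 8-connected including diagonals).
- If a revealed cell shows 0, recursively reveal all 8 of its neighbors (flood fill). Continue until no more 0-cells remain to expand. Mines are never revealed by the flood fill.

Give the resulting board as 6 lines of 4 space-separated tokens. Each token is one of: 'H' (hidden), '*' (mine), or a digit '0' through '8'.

H H H H
H H H H
H 1 H H
H H H H
H H H H
H H H H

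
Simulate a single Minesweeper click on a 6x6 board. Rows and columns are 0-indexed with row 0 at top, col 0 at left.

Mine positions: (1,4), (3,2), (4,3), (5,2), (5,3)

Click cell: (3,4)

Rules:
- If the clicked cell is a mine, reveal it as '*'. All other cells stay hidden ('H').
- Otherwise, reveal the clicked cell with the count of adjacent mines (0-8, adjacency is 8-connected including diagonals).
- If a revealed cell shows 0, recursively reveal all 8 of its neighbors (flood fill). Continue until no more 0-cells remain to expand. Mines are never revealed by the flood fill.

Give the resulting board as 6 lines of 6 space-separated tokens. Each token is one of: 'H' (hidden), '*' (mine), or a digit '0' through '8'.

H H H H H H
H H H H H H
H H H H H H
H H H H 1 H
H H H H H H
H H H H H H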